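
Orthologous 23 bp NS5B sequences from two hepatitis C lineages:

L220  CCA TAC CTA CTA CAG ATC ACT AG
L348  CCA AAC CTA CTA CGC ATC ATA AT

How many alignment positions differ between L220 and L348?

6

Differing sites — 4:T/A; 14:A/G; 15:G/C; 20:C/T; 21:T/A; 23:G/T.
That gives 6 mismatches out of 23 aligned sites, so the Hamming distance is 6.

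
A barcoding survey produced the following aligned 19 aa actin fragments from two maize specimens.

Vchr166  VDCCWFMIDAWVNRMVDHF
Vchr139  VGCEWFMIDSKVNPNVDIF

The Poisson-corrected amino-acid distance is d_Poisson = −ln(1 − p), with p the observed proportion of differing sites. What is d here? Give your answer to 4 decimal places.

The sequences differ at positions 2 (D/G), 4 (C/E), 10 (A/S), 11 (W/K), 14 (R/P), 15 (M/N), 18 (H/I).
p = 7/19 = 0.368421.
d = −ln(1 − 0.368421) = −ln(0.631579) = 0.4595.

0.4595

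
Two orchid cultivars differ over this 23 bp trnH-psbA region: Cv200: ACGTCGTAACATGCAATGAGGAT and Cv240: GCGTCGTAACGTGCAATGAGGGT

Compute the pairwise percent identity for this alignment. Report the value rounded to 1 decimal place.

87.0%

Mismatches occur at site 1 (A→G), site 11 (A→G), site 22 (A→G).
20 of the 23 sites match, so the percent identity is 20/23 × 100 = 87.0%.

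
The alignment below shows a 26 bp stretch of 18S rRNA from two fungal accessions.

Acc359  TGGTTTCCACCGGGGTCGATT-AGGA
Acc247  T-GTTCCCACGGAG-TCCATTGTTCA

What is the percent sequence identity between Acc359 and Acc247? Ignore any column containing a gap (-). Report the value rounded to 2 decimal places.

69.57%

Excluding the 3 gap columns leaves 23 comparable sites.
Differing sites — 6:T/C; 11:C/G; 13:G/A; 18:G/C; 23:A/T; 24:G/T; 25:G/C.
16 of the 23 comparable sites match, so the percent identity is 16/23 × 100 = 69.57%.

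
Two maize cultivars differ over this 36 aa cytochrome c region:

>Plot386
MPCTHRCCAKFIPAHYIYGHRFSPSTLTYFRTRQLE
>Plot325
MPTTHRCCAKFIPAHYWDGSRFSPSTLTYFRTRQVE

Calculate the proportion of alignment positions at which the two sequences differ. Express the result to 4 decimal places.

0.1389

Mismatches occur at site 3 (C/T), site 17 (I/W), site 18 (Y/D), site 20 (H/S), site 35 (L/V).
There are 5 differences over 36 sites, so p = 5/36 = 0.1389.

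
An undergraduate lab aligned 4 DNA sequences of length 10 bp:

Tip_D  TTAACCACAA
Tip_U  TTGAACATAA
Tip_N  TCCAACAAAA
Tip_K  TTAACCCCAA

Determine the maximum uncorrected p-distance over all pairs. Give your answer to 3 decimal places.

Pairwise Hamming distances:
  Tip_D vs Tip_U: 3
  Tip_D vs Tip_N: 4
  Tip_D vs Tip_K: 1
  Tip_U vs Tip_N: 3
  Tip_U vs Tip_K: 4
  Tip_N vs Tip_K: 5
The largest is 5 mismatches, between Tip_N and Tip_K; p = 5/10 = 0.500.

0.500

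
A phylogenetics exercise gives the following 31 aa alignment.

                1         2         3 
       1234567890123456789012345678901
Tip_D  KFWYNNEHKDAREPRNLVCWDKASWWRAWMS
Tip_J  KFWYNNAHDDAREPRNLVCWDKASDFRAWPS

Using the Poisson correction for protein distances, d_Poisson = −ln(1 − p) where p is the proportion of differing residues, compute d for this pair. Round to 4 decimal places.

0.1759

Mismatches occur at site 7 (E/A), site 9 (K/D), site 25 (W/D), site 26 (W/F), site 30 (M/P).
p = 5/31 = 0.161290.
d = −ln(1 − 0.161290) = −ln(0.838710) = 0.1759.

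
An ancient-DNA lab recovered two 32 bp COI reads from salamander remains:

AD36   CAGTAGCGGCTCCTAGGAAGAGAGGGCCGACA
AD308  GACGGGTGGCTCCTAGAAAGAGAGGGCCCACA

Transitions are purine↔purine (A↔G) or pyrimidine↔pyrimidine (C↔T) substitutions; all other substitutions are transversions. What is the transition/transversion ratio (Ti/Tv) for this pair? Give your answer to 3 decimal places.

Differing sites — 1:C/G (Tv); 3:G/C (Tv); 4:T/G (Tv); 5:A/G (Ti); 7:C/T (Ti); 17:G/A (Ti); 29:G/C (Tv).
Of the 7 differences, 3 transitions and 4 transversions, so Ti/Tv = 3/4 = 0.750.

0.750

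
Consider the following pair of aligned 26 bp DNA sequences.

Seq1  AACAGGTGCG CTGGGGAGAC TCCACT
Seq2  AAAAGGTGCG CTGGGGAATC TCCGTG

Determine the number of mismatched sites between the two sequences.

The sequences differ at positions 3 (C/A), 18 (G/A), 19 (A/T), 24 (A/G), 25 (C/T), 26 (T/G).
That gives 6 mismatches out of 26 aligned sites, so the Hamming distance is 6.

6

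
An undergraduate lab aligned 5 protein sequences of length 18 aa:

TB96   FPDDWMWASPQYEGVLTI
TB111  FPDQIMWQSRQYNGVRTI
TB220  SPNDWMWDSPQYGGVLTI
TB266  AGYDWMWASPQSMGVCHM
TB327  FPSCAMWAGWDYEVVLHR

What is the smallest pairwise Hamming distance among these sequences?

Pairwise Hamming distances:
  TB96 vs TB111: 6
  TB96 vs TB220: 4
  TB96 vs TB266: 8
  TB96 vs TB327: 9
  TB111 vs TB220: 8
  TB111 vs TB266: 12
  TB111 vs TB327: 12
  TB220 vs TB266: 9
  TB220 vs TB327: 12
  TB266 vs TB327: 13
The smallest is 4, between TB96 and TB220.

4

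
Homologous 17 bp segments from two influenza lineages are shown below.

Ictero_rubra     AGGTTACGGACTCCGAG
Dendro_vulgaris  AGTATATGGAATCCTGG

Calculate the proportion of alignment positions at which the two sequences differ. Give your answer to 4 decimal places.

0.3529

The sequences differ at positions 3 (G/T), 4 (T/A), 7 (C/T), 11 (C/A), 15 (G/T), 16 (A/G).
There are 6 differences over 17 sites, so p = 6/17 = 0.3529.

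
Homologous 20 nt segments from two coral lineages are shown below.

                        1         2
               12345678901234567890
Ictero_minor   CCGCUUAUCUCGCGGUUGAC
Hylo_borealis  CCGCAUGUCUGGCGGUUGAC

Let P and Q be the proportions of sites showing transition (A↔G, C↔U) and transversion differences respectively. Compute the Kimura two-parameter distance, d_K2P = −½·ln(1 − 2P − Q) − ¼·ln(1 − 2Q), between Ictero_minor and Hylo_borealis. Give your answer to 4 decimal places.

0.1674

The sequences differ at positions 5 (U/A, transversion), 7 (A/G, transition), 11 (C/G, transversion).
Of the 3 differences, 1 transition and 2 transversions over 20 sites: P = 1/20 = 0.050000, Q = 2/20 = 0.100000.
d = −0.5·ln(0.800000) − 0.25·ln(0.800000) = −0.5·(-0.223144) − 0.25·(-0.223144) = 0.1674.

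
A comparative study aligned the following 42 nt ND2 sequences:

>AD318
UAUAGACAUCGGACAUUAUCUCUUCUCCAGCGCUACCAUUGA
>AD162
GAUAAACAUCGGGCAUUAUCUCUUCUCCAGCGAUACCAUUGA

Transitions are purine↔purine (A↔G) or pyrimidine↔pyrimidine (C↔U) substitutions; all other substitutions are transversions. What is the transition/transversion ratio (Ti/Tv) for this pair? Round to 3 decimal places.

Differing sites — 1:U/G (Tv); 5:G/A (Ti); 13:A/G (Ti); 33:C/A (Tv).
Of the 4 differences, 2 transitions and 2 transversions, so Ti/Tv = 2/2 = 1.000.

1.000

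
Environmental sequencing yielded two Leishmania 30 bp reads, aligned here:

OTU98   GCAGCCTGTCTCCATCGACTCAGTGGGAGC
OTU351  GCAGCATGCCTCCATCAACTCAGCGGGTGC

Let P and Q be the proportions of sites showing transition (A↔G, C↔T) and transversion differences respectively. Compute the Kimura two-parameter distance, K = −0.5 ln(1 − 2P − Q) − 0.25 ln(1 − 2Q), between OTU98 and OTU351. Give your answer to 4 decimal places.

0.1909

The sequences differ at positions 6 (C/A, transversion), 9 (T/C, transition), 17 (G/A, transition), 24 (T/C, transition), 28 (A/T, transversion).
Of the 5 differences, 3 transitions and 2 transversions over 30 sites: P = 3/30 = 0.100000, Q = 2/30 = 0.066667.
d = −0.5·ln(0.733333) − 0.25·ln(0.866666) = −0.5·(-0.310155) − 0.25·(-0.143102) = 0.1909.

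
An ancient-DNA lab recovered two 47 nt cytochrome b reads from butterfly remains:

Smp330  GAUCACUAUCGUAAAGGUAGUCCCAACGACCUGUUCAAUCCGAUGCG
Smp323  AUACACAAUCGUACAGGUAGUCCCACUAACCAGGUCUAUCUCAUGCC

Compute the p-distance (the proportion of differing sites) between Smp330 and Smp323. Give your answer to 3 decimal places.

0.298

Mismatches occur at site 1 (G→A), site 2 (A→U), site 3 (U→A), site 7 (U→A), site 14 (A→C), site 26 (A→C), site 27 (C→U), site 28 (G→A), site 32 (U→A), site 34 (U→G), site 37 (A→U), site 41 (C→U), site 42 (G→C), site 47 (G→C).
There are 14 differences over 47 sites, so p = 14/47 = 0.298.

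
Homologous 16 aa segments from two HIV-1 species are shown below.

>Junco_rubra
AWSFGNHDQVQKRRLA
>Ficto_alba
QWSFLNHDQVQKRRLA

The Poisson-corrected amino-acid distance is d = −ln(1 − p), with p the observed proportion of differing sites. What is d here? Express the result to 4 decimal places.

0.1335

Differing sites — 1:A/Q; 5:G/L.
p = 2/16 = 0.125000.
d = −ln(1 − 0.125000) = −ln(0.875000) = 0.1335.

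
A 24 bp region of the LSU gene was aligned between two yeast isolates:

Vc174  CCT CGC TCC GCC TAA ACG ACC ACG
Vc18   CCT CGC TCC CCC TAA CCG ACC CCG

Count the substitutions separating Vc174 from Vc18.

3

Differing sites — 10:G/C; 16:A/C; 22:A/C.
That gives 3 mismatches out of 24 aligned sites, so the Hamming distance is 3.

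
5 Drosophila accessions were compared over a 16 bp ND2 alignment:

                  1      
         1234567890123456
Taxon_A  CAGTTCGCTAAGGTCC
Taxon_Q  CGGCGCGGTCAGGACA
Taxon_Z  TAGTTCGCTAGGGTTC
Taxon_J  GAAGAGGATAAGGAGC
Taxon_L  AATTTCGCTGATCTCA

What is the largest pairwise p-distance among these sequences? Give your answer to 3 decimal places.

0.750

Pairwise Hamming distances:
  Taxon_A vs Taxon_Q: 7
  Taxon_A vs Taxon_Z: 3
  Taxon_A vs Taxon_J: 8
  Taxon_A vs Taxon_L: 6
  Taxon_Q vs Taxon_Z: 10
  Taxon_Q vs Taxon_J: 10
  Taxon_Q vs Taxon_L: 10
  Taxon_Z vs Taxon_J: 9
  Taxon_Z vs Taxon_L: 8
  Taxon_J vs Taxon_L: 12
The largest is 12 mismatches, between Taxon_J and Taxon_L; p = 12/16 = 0.750.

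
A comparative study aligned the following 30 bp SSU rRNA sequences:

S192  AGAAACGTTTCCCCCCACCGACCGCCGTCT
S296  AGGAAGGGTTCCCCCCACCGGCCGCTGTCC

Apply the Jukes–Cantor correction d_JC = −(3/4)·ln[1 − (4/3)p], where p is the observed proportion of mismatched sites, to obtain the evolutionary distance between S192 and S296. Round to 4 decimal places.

0.2326

The sequences differ at positions 3 (A/G), 6 (C/G), 8 (T/G), 21 (A/G), 26 (C/T), 30 (T/C).
p = 6/30 = 0.200000.
d = −0.75 · ln(1 − (4/3)·0.200000) = −0.75 · ln(0.733333) = −0.75 · (-0.310155) = 0.2326.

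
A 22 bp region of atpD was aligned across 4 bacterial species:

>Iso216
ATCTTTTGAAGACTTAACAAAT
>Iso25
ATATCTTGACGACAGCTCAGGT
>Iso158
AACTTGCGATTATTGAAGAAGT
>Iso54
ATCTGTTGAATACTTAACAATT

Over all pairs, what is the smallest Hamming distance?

3

Pairwise Hamming distances:
  Iso216 vs Iso25: 9
  Iso216 vs Iso158: 9
  Iso216 vs Iso54: 3
  Iso25 vs Iso158: 13
  Iso25 vs Iso54: 10
  Iso158 vs Iso54: 9
The smallest is 3, between Iso216 and Iso54.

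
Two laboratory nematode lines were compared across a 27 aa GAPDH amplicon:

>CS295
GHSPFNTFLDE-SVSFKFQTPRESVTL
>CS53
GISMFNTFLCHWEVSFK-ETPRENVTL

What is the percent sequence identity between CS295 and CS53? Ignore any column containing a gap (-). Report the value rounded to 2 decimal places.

Excluding the 2 gap columns leaves 25 comparable sites.
The sequences differ at positions 2 (H/I), 4 (P/M), 10 (D/C), 11 (E/H), 13 (S/E), 19 (Q/E), 24 (S/N).
18 of the 25 comparable sites match, so the percent identity is 18/25 × 100 = 72.00%.

72.00%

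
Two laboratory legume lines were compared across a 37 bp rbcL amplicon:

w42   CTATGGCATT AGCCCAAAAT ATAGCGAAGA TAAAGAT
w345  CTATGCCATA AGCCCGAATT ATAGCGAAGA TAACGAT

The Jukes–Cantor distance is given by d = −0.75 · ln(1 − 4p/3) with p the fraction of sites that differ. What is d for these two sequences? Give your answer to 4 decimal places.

0.1490

The sequences differ at positions 6 (G/C), 10 (T/A), 16 (A/G), 19 (A/T), 34 (A/C).
p = 5/37 = 0.135135.
d = −0.75 · ln(1 − (4/3)·0.135135) = −0.75 · ln(0.819820) = −0.75 · (-0.198670) = 0.1490.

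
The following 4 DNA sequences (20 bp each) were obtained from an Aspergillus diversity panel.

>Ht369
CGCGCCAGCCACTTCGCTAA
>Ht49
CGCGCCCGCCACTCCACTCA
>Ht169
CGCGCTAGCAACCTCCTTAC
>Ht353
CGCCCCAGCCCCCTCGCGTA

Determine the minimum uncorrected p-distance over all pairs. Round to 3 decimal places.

Pairwise Hamming distances:
  Ht369 vs Ht49: 4
  Ht369 vs Ht169: 6
  Ht369 vs Ht353: 5
  Ht49 vs Ht169: 9
  Ht49 vs Ht353: 8
  Ht169 vs Ht353: 9
The smallest is 4 mismatches, between Ht369 and Ht49; p = 4/20 = 0.200.

0.200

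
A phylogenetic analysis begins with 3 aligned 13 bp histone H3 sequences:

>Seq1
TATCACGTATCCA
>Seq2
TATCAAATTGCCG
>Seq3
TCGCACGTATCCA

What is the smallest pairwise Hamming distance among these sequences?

2

Pairwise Hamming distances:
  Seq1 vs Seq2: 5
  Seq1 vs Seq3: 2
  Seq2 vs Seq3: 7
The smallest is 2, between Seq1 and Seq3.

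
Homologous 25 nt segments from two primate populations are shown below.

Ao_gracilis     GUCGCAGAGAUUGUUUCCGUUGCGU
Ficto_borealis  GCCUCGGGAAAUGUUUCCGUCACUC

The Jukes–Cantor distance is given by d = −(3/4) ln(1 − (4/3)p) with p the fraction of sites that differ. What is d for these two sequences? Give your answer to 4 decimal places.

0.5716

Differing sites — 2:U/C; 4:G/U; 6:A/G; 8:A/G; 9:G/A; 11:U/A; 21:U/C; 22:G/A; 24:G/U; 25:U/C.
p = 10/25 = 0.400000.
d = −0.75 · ln(1 − (4/3)·0.400000) = −0.75 · ln(0.466667) = −0.75 · (-0.762139) = 0.5716.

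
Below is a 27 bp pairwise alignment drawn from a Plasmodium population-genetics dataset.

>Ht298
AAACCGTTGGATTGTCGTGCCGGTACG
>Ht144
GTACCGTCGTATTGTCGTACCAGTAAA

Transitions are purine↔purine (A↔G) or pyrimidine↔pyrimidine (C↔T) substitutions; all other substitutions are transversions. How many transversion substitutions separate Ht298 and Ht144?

3

The sequences differ at positions 1 (A/G, transition), 2 (A/T, transversion), 8 (T/C, transition), 10 (G/T, transversion), 19 (G/A, transition), 22 (G/A, transition), 26 (C/A, transversion), 27 (G/A, transition).
Of the 8 differences, 5 transitions and 3 transversions, so the answer is 3.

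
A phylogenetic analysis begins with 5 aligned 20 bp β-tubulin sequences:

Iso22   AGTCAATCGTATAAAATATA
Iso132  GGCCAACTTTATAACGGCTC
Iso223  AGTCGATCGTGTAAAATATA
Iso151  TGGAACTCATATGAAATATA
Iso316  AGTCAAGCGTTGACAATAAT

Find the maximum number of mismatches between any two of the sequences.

14

Pairwise Hamming distances:
  Iso22 vs Iso132: 10
  Iso22 vs Iso223: 2
  Iso22 vs Iso151: 6
  Iso22 vs Iso316: 6
  Iso132 vs Iso223: 12
  Iso132 vs Iso151: 13
  Iso132 vs Iso316: 14
  Iso223 vs Iso151: 8
  Iso223 vs Iso316: 7
  Iso151 vs Iso316: 12
The largest is 14, between Iso132 and Iso316.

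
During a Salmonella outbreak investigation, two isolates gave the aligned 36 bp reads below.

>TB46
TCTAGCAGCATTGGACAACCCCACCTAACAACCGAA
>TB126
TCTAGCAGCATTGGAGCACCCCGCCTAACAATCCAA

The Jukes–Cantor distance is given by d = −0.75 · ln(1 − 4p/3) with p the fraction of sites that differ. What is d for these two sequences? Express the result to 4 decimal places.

Mismatches occur at site 16 (C/G), site 17 (A/C), site 23 (A/G), site 32 (C/T), site 34 (G/C).
p = 5/36 = 0.138889.
d = −0.75 · ln(1 − (4/3)·0.138889) = −0.75 · ln(0.814815) = −0.75 · (-0.204794) = 0.1536.

0.1536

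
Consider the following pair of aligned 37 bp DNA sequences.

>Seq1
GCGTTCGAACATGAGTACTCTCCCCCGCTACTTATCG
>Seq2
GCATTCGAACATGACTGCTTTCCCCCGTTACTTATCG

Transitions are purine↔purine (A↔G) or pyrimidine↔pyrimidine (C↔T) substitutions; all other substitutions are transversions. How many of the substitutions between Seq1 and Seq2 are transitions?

The sequences differ at positions 3 (G/A, transition), 15 (G/C, transversion), 17 (A/G, transition), 20 (C/T, transition), 28 (C/T, transition).
Of the 5 differences, 4 transitions and 1 transversion, so the answer is 4.

4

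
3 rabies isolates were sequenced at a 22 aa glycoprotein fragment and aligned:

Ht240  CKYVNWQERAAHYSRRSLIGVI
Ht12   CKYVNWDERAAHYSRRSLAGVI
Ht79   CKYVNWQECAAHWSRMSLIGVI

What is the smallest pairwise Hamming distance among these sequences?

Pairwise Hamming distances:
  Ht240 vs Ht12: 2
  Ht240 vs Ht79: 3
  Ht12 vs Ht79: 5
The smallest is 2, between Ht240 and Ht12.

2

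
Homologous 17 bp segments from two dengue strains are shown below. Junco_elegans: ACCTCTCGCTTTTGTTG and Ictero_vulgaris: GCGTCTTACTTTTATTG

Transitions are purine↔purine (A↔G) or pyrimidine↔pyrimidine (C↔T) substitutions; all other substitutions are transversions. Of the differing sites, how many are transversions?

1

Mismatches occur at site 1 (A→G, transition), site 3 (C→G, transversion), site 7 (C→T, transition), site 8 (G→A, transition), site 14 (G→A, transition).
Of the 5 differences, 4 transitions and 1 transversion, so the answer is 1.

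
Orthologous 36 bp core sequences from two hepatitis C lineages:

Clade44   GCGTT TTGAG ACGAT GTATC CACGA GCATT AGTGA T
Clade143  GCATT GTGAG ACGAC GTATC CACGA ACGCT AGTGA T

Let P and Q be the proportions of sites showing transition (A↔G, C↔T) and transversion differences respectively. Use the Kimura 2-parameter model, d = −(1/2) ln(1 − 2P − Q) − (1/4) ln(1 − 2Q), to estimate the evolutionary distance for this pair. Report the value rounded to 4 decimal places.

Mismatches occur at site 3 (G/A, transition), site 6 (T/G, transversion), site 15 (T/C, transition), site 26 (G/A, transition), site 28 (A/G, transition), site 29 (T/C, transition).
Of the 6 differences, 5 transitions and 1 transversion over 36 sites: P = 5/36 = 0.138889, Q = 1/36 = 0.027778.
d = −0.5·ln(0.694444) − 0.25·ln(0.944444) = −0.5·(-0.364644) − 0.25·(-0.057159) = 0.1966.

0.1966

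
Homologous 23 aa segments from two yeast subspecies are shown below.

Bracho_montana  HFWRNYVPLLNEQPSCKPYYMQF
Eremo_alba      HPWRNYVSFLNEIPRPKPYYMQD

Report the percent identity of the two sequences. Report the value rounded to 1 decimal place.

Mismatches occur at site 2 (F→P), site 8 (P→S), site 9 (L→F), site 13 (Q→I), site 15 (S→R), site 16 (C→P), site 23 (F→D).
16 of the 23 sites match, so the percent identity is 16/23 × 100 = 69.6%.

69.6%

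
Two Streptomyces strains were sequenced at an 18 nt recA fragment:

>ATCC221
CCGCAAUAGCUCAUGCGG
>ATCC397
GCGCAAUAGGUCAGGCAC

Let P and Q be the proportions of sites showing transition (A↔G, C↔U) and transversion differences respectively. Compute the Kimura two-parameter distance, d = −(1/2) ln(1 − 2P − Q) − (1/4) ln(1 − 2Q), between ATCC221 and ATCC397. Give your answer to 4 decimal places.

Differing sites — 1:C/G (Tv); 10:C/G (Tv); 14:U/G (Tv); 17:G/A (Ti); 18:G/C (Tv).
Of the 5 differences, 1 transition and 4 transversions over 18 sites: P = 1/18 = 0.055556, Q = 4/18 = 0.222222.
d = −0.5·ln(0.666666) − 0.25·ln(0.555556) = −0.5·(-0.405466) − 0.25·(-0.587786) = 0.3497.

0.3497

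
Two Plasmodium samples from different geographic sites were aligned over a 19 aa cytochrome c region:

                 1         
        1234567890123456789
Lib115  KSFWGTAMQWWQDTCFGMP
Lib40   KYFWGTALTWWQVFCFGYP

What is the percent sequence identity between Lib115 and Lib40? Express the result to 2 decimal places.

68.42%

The sequences differ at positions 2 (S/Y), 8 (M/L), 9 (Q/T), 13 (D/V), 14 (T/F), 18 (M/Y).
13 of the 19 sites match, so the percent identity is 13/19 × 100 = 68.42%.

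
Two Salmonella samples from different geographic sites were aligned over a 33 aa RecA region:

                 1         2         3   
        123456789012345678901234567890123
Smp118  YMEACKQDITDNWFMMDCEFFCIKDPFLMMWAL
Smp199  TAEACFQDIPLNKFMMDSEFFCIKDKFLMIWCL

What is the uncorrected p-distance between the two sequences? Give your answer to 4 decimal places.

0.3030

Differing sites — 1:Y/T; 2:M/A; 6:K/F; 10:T/P; 11:D/L; 13:W/K; 18:C/S; 26:P/K; 30:M/I; 32:A/C.
There are 10 differences over 33 sites, so p = 10/33 = 0.3030.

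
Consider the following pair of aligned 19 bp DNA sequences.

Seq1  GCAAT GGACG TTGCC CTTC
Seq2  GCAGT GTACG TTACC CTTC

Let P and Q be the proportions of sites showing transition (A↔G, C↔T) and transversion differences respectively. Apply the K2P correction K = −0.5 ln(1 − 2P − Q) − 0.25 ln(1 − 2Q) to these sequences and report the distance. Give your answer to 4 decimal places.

The sequences differ at positions 4 (A/G, transition), 7 (G/T, transversion), 13 (G/A, transition).
Of the 3 differences, 2 transitions and 1 transversion over 19 sites: P = 2/19 = 0.105263, Q = 1/19 = 0.052632.
d = −0.5·ln(0.736842) − 0.25·ln(0.894736) = −0.5·(-0.305382) − 0.25·(-0.111227) = 0.1805.

0.1805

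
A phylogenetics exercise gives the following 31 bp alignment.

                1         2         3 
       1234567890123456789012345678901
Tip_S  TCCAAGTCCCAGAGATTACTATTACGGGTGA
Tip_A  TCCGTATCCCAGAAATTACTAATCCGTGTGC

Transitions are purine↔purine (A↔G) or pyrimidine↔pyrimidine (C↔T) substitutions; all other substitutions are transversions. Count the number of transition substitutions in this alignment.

3

Mismatches occur at site 4 (A/G, transition), site 5 (A/T, transversion), site 6 (G/A, transition), site 14 (G/A, transition), site 22 (T/A, transversion), site 24 (A/C, transversion), site 27 (G/T, transversion), site 31 (A/C, transversion).
Of the 8 differences, 3 transitions and 5 transversions, so the answer is 3.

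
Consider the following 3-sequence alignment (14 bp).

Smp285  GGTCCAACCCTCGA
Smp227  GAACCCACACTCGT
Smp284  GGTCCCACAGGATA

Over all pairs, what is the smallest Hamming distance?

5

Pairwise Hamming distances:
  Smp285 vs Smp227: 5
  Smp285 vs Smp284: 6
  Smp227 vs Smp284: 7
The smallest is 5, between Smp285 and Smp227.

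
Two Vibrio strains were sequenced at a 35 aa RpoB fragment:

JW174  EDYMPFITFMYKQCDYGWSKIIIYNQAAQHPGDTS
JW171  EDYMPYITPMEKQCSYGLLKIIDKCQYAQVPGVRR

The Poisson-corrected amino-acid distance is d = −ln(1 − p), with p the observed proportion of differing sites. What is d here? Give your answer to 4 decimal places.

0.5108

Mismatches occur at site 6 (F→Y), site 9 (F→P), site 11 (Y→E), site 15 (D→S), site 18 (W→L), site 19 (S→L), site 23 (I→D), site 24 (Y→K), site 25 (N→C), site 27 (A→Y), site 30 (H→V), site 33 (D→V), site 34 (T→R), site 35 (S→R).
p = 14/35 = 0.400000.
d = −ln(1 − 0.400000) = −ln(0.600000) = 0.5108.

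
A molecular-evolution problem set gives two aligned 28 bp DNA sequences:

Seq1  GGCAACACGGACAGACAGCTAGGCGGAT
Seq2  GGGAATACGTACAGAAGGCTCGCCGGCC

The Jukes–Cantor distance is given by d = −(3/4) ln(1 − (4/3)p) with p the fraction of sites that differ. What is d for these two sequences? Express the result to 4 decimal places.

0.4197

Mismatches occur at site 3 (C/G), site 6 (C/T), site 10 (G/T), site 16 (C/A), site 17 (A/G), site 21 (A/C), site 23 (G/C), site 27 (A/C), site 28 (T/C).
p = 9/28 = 0.321429.
d = −0.75 · ln(1 − (4/3)·0.321429) = −0.75 · ln(0.571428) = −0.75 · (-0.559617) = 0.4197.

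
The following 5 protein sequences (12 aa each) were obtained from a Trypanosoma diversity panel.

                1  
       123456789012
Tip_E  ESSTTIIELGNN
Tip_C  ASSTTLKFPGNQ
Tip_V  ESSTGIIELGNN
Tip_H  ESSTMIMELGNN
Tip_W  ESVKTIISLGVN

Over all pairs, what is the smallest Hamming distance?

1

Pairwise Hamming distances:
  Tip_E vs Tip_C: 6
  Tip_E vs Tip_V: 1
  Tip_E vs Tip_H: 2
  Tip_E vs Tip_W: 4
  Tip_C vs Tip_V: 7
  Tip_C vs Tip_H: 7
  Tip_C vs Tip_W: 9
  Tip_V vs Tip_H: 2
  Tip_V vs Tip_W: 5
  Tip_H vs Tip_W: 6
The smallest is 1, between Tip_E and Tip_V.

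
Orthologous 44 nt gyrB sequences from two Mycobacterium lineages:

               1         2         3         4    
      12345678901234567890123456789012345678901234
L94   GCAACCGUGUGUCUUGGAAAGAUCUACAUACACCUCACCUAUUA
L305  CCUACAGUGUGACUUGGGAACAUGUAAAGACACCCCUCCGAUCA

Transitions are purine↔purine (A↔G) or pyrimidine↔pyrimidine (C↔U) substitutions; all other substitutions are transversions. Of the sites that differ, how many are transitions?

3

The sequences differ at positions 1 (G/C, transversion), 3 (A/U, transversion), 6 (C/A, transversion), 12 (U/A, transversion), 18 (A/G, transition), 21 (G/C, transversion), 24 (C/G, transversion), 27 (C/A, transversion), 29 (U/G, transversion), 35 (U/C, transition), 37 (A/U, transversion), 40 (U/G, transversion), 43 (U/C, transition).
Of the 13 differences, 3 transitions and 10 transversions, so the answer is 3.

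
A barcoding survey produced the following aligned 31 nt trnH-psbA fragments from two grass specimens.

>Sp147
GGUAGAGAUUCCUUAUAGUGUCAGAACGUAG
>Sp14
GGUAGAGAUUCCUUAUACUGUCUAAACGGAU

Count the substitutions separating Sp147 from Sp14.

Mismatches occur at site 18 (G↔C), site 23 (A↔U), site 24 (G↔A), site 29 (U↔G), site 31 (G↔U).
That gives 5 mismatches out of 31 aligned sites, so the Hamming distance is 5.

5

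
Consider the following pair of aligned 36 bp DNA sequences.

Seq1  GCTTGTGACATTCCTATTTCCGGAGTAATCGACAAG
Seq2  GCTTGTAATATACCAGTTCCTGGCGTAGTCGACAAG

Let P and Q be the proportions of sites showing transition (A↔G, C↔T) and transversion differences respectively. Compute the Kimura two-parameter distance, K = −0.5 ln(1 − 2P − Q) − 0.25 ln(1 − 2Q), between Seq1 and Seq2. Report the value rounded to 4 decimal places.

0.3151

Differing sites — 7:G/A (Ti); 9:C/T (Ti); 12:T/A (Tv); 15:T/A (Tv); 16:A/G (Ti); 19:T/C (Ti); 21:C/T (Ti); 24:A/C (Tv); 28:A/G (Ti).
Of the 9 differences, 6 transitions and 3 transversions over 36 sites: P = 6/36 = 0.166667, Q = 3/36 = 0.083333.
d = −0.5·ln(0.583333) − 0.25·ln(0.833334) = −0.5·(-0.538997) − 0.25·(-0.182321) = 0.3151.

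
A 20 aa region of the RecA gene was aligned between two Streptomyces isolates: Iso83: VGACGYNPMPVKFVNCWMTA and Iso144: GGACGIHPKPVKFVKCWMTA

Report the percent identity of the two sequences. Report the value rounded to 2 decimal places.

75.00%

Mismatches occur at site 1 (V/G), site 6 (Y/I), site 7 (N/H), site 9 (M/K), site 15 (N/K).
15 of the 20 sites match, so the percent identity is 15/20 × 100 = 75.00%.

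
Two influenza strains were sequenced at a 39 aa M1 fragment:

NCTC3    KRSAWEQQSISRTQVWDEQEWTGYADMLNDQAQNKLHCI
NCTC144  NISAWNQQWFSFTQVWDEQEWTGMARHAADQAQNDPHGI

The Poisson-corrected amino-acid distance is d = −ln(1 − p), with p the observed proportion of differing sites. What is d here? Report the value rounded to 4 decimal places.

0.4447

Differing sites — 1:K/N; 2:R/I; 6:E/N; 9:S/W; 10:I/F; 12:R/F; 24:Y/M; 26:D/R; 27:M/H; 28:L/A; 29:N/A; 35:K/D; 36:L/P; 38:C/G.
p = 14/39 = 0.358974.
d = −ln(1 − 0.358974) = −ln(0.641026) = 0.4447.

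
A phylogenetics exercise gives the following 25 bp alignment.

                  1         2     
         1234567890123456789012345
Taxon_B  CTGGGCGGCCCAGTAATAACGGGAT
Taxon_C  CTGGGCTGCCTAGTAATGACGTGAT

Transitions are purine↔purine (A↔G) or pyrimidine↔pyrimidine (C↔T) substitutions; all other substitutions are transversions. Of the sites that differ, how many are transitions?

2

Mismatches occur at site 7 (G→T, transversion), site 11 (C→T, transition), site 18 (A→G, transition), site 22 (G→T, transversion).
Of the 4 differences, 2 transitions and 2 transversions, so the answer is 2.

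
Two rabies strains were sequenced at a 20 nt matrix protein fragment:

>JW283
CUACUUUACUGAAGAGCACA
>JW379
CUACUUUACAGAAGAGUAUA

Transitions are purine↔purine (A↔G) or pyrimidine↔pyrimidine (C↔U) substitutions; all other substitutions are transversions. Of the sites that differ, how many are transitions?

2

Mismatches occur at site 10 (U→A, transversion), site 17 (C→U, transition), site 19 (C→U, transition).
Of the 3 differences, 2 transitions and 1 transversion, so the answer is 2.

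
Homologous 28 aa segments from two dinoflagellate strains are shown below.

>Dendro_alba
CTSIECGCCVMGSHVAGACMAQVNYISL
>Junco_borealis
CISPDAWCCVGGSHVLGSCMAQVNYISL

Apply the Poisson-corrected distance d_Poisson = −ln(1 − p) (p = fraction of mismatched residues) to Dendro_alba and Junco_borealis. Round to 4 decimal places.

Mismatches occur at site 2 (T→I), site 4 (I→P), site 5 (E→D), site 6 (C→A), site 7 (G→W), site 11 (M→G), site 16 (A→L), site 18 (A→S).
p = 8/28 = 0.285714.
d = −ln(1 − 0.285714) = −ln(0.714286) = 0.3365.

0.3365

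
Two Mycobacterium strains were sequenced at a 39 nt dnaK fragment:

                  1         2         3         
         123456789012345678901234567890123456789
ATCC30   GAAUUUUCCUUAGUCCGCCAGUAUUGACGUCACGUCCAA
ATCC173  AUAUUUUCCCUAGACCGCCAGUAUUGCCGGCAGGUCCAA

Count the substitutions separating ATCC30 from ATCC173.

7

Mismatches occur at site 1 (G→A), site 2 (A→U), site 10 (U→C), site 14 (U→A), site 27 (A→C), site 30 (U→G), site 33 (C→G).
That gives 7 mismatches out of 39 aligned sites, so the Hamming distance is 7.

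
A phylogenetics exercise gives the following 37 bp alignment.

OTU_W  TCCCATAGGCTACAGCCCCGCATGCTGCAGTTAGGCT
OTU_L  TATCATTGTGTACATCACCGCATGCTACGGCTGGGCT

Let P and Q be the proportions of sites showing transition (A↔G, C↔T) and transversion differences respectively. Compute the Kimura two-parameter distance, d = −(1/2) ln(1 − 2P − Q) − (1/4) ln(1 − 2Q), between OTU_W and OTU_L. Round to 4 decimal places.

0.3812

Mismatches occur at site 2 (C→A, transversion), site 3 (C→T, transition), site 7 (A→T, transversion), site 9 (G→T, transversion), site 10 (C→G, transversion), site 15 (G→T, transversion), site 17 (C→A, transversion), site 27 (G→A, transition), site 29 (A→G, transition), site 31 (T→C, transition), site 33 (A→G, transition).
Of the 11 differences, 5 transitions and 6 transversions over 37 sites: P = 5/37 = 0.135135, Q = 6/37 = 0.162162.
d = −0.5·ln(0.567568) − 0.25·ln(0.675676) = −0.5·(-0.566395) − 0.25·(-0.392042) = 0.3812.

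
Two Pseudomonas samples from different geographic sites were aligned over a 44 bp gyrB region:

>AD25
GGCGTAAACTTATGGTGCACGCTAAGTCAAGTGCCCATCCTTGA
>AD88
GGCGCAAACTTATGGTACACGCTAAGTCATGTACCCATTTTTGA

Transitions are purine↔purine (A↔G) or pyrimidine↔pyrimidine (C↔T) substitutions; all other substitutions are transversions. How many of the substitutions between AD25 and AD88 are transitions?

5

The sequences differ at positions 5 (T/C, transition), 17 (G/A, transition), 30 (A/T, transversion), 33 (G/A, transition), 39 (C/T, transition), 40 (C/T, transition).
Of the 6 differences, 5 transitions and 1 transversion, so the answer is 5.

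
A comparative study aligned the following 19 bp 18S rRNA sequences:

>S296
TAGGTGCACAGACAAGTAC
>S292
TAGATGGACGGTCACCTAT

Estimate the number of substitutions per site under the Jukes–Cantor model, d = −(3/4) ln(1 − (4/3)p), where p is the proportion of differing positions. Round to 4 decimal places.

Differing sites — 4:G/A; 7:C/G; 10:A/G; 12:A/T; 15:A/C; 16:G/C; 19:C/T.
p = 7/19 = 0.368421.
d = −0.75 · ln(1 − (4/3)·0.368421) = −0.75 · ln(0.508772) = −0.75 · (-0.675755) = 0.5068.

0.5068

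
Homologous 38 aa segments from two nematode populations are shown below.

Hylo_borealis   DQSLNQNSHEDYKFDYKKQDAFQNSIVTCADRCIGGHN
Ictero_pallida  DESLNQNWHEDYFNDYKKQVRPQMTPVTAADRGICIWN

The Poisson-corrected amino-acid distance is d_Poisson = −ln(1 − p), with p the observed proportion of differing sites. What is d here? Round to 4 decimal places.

0.5021

Mismatches occur at site 2 (Q↔E), site 8 (S↔W), site 13 (K↔F), site 14 (F↔N), site 20 (D↔V), site 21 (A↔R), site 22 (F↔P), site 24 (N↔M), site 25 (S↔T), site 26 (I↔P), site 29 (C↔A), site 33 (C↔G), site 35 (G↔C), site 36 (G↔I), site 37 (H↔W).
p = 15/38 = 0.394737.
d = −ln(1 − 0.394737) = −ln(0.605263) = 0.5021.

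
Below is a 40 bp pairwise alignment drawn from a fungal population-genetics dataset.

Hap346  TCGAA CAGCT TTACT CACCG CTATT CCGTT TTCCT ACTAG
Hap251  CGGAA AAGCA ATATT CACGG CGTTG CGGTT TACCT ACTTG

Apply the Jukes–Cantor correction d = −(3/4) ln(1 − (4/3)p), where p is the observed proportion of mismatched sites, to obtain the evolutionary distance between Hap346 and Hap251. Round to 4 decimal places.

Mismatches occur at site 1 (T↔C), site 2 (C↔G), site 6 (C↔A), site 10 (T↔A), site 11 (T↔A), site 14 (C↔T), site 19 (C↔G), site 22 (T↔G), site 23 (A↔T), site 25 (T↔G), site 27 (C↔G), site 32 (T↔A), site 39 (A↔T).
p = 13/40 = 0.325000.
d = −0.75 · ln(1 − (4/3)·0.325000) = −0.75 · ln(0.566667) = −0.75 · (-0.567983) = 0.4260.

0.4260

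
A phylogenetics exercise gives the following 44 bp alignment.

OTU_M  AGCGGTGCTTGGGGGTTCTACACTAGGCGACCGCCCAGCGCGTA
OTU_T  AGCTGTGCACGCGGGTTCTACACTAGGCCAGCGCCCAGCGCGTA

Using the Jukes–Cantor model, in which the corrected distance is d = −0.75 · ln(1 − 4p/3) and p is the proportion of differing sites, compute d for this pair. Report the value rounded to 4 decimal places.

Differing sites — 4:G/T; 9:T/A; 10:T/C; 12:G/C; 29:G/C; 31:C/G.
p = 6/44 = 0.136364.
d = −0.75 · ln(1 − (4/3)·0.136364) = −0.75 · ln(0.818181) = −0.75 · (-0.200672) = 0.1505.

0.1505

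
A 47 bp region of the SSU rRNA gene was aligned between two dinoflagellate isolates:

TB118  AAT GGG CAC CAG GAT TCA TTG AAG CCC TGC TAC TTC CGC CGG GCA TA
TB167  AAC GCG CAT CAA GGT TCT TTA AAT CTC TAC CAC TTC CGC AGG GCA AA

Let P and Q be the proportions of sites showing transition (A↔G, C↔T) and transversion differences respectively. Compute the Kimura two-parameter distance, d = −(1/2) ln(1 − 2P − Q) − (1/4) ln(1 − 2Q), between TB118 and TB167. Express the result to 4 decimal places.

0.3558

The sequences differ at positions 3 (T/C, transition), 5 (G/C, transversion), 9 (C/T, transition), 12 (G/A, transition), 14 (A/G, transition), 18 (A/T, transversion), 21 (G/A, transition), 24 (G/T, transversion), 26 (C/T, transition), 29 (G/A, transition), 31 (T/C, transition), 40 (C/A, transversion), 46 (T/A, transversion).
Of the 13 differences, 8 transitions and 5 transversions over 47 sites: P = 8/47 = 0.170213, Q = 5/47 = 0.106383.
d = −0.5·ln(0.553191) − 0.25·ln(0.787234) = −0.5·(-0.592052) − 0.25·(-0.239230) = 0.3558.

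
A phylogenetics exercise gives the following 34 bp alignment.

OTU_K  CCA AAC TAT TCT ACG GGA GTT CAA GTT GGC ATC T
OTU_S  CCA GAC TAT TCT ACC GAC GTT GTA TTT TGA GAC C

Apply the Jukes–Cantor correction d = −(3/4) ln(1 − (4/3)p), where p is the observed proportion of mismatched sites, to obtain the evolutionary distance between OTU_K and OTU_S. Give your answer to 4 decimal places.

The sequences differ at positions 4 (A/G), 15 (G/C), 17 (G/A), 18 (A/C), 22 (C/G), 23 (A/T), 25 (G/T), 28 (G/T), 30 (C/A), 31 (A/G), 32 (T/A), 34 (T/C).
p = 12/34 = 0.352941.
d = −0.75 · ln(1 − (4/3)·0.352941) = −0.75 · ln(0.529412) = −0.75 · (-0.635988) = 0.4770.

0.4770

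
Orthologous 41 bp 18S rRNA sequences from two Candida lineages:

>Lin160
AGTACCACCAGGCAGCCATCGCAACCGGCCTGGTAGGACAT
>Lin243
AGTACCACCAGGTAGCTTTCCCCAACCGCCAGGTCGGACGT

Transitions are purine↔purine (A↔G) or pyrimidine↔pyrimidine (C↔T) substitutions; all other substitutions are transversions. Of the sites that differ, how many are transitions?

3

Mismatches occur at site 13 (C→T, transition), site 17 (C→T, transition), site 18 (A→T, transversion), site 21 (G→C, transversion), site 23 (A→C, transversion), site 25 (C→A, transversion), site 27 (G→C, transversion), site 31 (T→A, transversion), site 35 (A→C, transversion), site 40 (A→G, transition).
Of the 10 differences, 3 transitions and 7 transversions, so the answer is 3.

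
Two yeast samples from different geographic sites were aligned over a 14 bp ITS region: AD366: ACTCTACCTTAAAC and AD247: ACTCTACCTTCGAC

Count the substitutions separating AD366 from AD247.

2

Differing sites — 11:A/C; 12:A/G.
That gives 2 mismatches out of 14 aligned sites, so the Hamming distance is 2.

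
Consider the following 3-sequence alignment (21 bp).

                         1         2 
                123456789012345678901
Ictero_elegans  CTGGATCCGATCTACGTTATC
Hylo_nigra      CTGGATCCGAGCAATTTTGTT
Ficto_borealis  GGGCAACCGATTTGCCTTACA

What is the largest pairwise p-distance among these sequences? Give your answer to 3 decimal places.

0.619

Pairwise Hamming distances:
  Ictero_elegans vs Hylo_nigra: 6
  Ictero_elegans vs Ficto_borealis: 9
  Hylo_nigra vs Ficto_borealis: 13
The largest is 13 mismatches, between Hylo_nigra and Ficto_borealis; p = 13/21 = 0.619.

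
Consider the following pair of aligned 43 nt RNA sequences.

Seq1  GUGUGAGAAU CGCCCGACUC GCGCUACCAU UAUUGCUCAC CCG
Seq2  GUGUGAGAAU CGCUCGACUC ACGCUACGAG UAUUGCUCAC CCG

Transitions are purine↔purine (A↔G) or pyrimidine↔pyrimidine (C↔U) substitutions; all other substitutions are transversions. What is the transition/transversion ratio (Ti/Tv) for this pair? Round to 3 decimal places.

1.000

The sequences differ at positions 14 (C/U, transition), 21 (G/A, transition), 28 (C/G, transversion), 30 (U/G, transversion).
Of the 4 differences, 2 transitions and 2 transversions, so Ti/Tv = 2/2 = 1.000.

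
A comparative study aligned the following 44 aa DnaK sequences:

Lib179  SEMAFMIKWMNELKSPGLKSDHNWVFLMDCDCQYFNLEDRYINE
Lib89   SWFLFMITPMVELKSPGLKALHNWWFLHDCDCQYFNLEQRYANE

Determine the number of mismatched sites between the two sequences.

12

The sequences differ at positions 2 (E/W), 3 (M/F), 4 (A/L), 8 (K/T), 9 (W/P), 11 (N/V), 20 (S/A), 21 (D/L), 25 (V/W), 28 (M/H), 39 (D/Q), 42 (I/A).
That gives 12 mismatches out of 44 aligned sites, so the Hamming distance is 12.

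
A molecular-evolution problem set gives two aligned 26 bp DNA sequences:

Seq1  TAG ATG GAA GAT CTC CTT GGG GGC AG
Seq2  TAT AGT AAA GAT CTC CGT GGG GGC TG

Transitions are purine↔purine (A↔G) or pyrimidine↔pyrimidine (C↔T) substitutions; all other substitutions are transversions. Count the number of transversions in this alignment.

5

Mismatches occur at site 3 (G↔T, transversion), site 5 (T↔G, transversion), site 6 (G↔T, transversion), site 7 (G↔A, transition), site 17 (T↔G, transversion), site 25 (A↔T, transversion).
Of the 6 differences, 1 transition and 5 transversions, so the answer is 5.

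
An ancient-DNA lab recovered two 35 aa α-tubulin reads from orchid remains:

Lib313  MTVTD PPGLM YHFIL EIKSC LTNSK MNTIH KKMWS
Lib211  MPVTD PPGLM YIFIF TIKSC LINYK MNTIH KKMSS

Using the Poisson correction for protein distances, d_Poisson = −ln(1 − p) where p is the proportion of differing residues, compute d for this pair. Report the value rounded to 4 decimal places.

Mismatches occur at site 2 (T↔P), site 12 (H↔I), site 15 (L↔F), site 16 (E↔T), site 22 (T↔I), site 24 (S↔Y), site 34 (W↔S).
p = 7/35 = 0.200000.
d = −ln(1 − 0.200000) = −ln(0.800000) = 0.2231.

0.2231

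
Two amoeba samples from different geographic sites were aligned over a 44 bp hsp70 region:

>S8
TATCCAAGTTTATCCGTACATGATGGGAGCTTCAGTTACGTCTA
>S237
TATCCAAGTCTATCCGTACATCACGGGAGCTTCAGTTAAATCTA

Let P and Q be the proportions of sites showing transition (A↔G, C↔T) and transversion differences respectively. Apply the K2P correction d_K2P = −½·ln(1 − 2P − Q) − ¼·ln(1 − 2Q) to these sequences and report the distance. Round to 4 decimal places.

Differing sites — 10:T/C (Ti); 22:G/C (Tv); 24:T/C (Ti); 39:C/A (Tv); 40:G/A (Ti).
Of the 5 differences, 3 transitions and 2 transversions over 44 sites: P = 3/44 = 0.068182, Q = 2/44 = 0.045455.
d = −0.5·ln(0.818181) − 0.25·ln(0.909090) = −0.5·(-0.200672) − 0.25·(-0.095311) = 0.1242.

0.1242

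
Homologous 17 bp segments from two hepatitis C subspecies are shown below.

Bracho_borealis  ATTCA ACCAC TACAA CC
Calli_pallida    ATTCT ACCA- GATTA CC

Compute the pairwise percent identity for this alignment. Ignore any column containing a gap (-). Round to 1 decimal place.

Excluding the 1 gap column leaves 16 comparable sites.
Differing sites — 5:A/T; 11:T/G; 13:C/T; 14:A/T.
12 of the 16 comparable sites match, so the percent identity is 12/16 × 100 = 75.0%.

75.0%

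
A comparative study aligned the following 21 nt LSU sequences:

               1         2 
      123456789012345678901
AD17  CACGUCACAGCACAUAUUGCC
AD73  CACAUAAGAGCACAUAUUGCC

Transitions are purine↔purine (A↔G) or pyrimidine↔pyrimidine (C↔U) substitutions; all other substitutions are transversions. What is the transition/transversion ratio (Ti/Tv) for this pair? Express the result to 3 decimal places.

Mismatches occur at site 4 (G/A, transition), site 6 (C/A, transversion), site 8 (C/G, transversion).
Of the 3 differences, 1 transition and 2 transversions, so Ti/Tv = 1/2 = 0.500.

0.500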